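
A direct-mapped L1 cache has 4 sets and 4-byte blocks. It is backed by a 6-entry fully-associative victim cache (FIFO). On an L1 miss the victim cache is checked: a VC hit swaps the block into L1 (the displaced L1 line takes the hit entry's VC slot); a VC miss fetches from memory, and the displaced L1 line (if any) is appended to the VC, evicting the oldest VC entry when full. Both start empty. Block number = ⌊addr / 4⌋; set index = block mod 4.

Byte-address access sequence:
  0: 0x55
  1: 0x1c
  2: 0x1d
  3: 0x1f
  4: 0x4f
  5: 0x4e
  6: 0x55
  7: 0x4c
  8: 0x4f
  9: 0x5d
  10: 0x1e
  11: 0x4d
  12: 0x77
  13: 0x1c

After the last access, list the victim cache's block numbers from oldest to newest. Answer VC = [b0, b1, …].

#0 0x55→b21/s1 MISS; vc=[]
#1 0x1c→b7/s3 MISS; vc=[]
#2 0x1d→b7/s3 L1-HIT; vc=[]
#3 0x1f→b7/s3 L1-HIT; vc=[]
#4 0x4f→b19/s3 MISS; vc=[7]
#5 0x4e→b19/s3 L1-HIT; vc=[7]
#6 0x55→b21/s1 L1-HIT; vc=[7]
#7 0x4c→b19/s3 L1-HIT; vc=[7]
#8 0x4f→b19/s3 L1-HIT; vc=[7]
#9 0x5d→b23/s3 MISS; vc=[7,19]
#10 0x1e→b7/s3 VC-HIT; vc=[23,19]
#11 0x4d→b19/s3 VC-HIT; vc=[23,7]
#12 0x77→b29/s1 MISS; vc=[23,7,21]
#13 0x1c→b7/s3 VC-HIT; vc=[23,19,21]

VC = [23, 19, 21]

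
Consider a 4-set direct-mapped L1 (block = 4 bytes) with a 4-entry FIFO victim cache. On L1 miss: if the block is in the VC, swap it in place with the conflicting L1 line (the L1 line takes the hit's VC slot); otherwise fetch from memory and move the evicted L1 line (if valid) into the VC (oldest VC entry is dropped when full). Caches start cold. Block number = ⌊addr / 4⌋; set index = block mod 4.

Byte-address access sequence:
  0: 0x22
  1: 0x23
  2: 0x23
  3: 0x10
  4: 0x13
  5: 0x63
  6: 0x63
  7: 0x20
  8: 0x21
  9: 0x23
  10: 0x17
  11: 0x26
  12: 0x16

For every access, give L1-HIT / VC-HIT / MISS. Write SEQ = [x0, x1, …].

SEQ = [MISS, L1-HIT, L1-HIT, MISS, L1-HIT, MISS, L1-HIT, VC-HIT, L1-HIT, L1-HIT, MISS, MISS, VC-HIT]

0: 0x22 (blk 8, set 0) → MISS  vc=[]
1: 0x23 (blk 8, set 0) → L1-HIT  vc=[]
2: 0x23 (blk 8, set 0) → L1-HIT  vc=[]
3: 0x10 (blk 4, set 0) → MISS  vc=[8]
4: 0x13 (blk 4, set 0) → L1-HIT  vc=[8]
5: 0x63 (blk 24, set 0) → MISS  vc=[8, 4]
6: 0x63 (blk 24, set 0) → L1-HIT  vc=[8, 4]
7: 0x20 (blk 8, set 0) → VC-HIT  vc=[24, 4]
8: 0x21 (blk 8, set 0) → L1-HIT  vc=[24, 4]
9: 0x23 (blk 8, set 0) → L1-HIT  vc=[24, 4]
10: 0x17 (blk 5, set 1) → MISS  vc=[24, 4]
11: 0x26 (blk 9, set 1) → MISS  vc=[24, 4, 5]
12: 0x16 (blk 5, set 1) → VC-HIT  vc=[24, 4, 9]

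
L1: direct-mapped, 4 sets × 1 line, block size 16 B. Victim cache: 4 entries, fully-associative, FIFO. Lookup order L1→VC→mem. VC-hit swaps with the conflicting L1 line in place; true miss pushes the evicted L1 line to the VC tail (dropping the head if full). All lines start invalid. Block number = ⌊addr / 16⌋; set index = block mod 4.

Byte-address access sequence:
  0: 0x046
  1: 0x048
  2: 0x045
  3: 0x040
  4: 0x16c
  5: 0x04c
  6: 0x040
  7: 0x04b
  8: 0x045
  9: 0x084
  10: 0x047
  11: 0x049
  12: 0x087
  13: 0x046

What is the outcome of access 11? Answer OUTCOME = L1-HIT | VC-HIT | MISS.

  [0] addr=0x46 blk=4 s=0: MISS | VC []
  [1] addr=0x48 blk=4 s=0: L1-HIT | VC []
  [2] addr=0x45 blk=4 s=0: L1-HIT | VC []
  [3] addr=0x40 blk=4 s=0: L1-HIT | VC []
  [4] addr=0x16c blk=22 s=2: MISS | VC []
  [5] addr=0x4c blk=4 s=0: L1-HIT | VC []
  [6] addr=0x40 blk=4 s=0: L1-HIT | VC []
  [7] addr=0x4b blk=4 s=0: L1-HIT | VC []
  [8] addr=0x45 blk=4 s=0: L1-HIT | VC []
  [9] addr=0x84 blk=8 s=0: MISS | VC [4]
  [10] addr=0x47 blk=4 s=0: VC-HIT | VC [8]
  [11] addr=0x49 blk=4 s=0: L1-HIT | VC [8]
  [12] addr=0x87 blk=8 s=0: VC-HIT | VC [4]
  [13] addr=0x46 blk=4 s=0: VC-HIT | VC [8]

OUTCOME = L1-HIT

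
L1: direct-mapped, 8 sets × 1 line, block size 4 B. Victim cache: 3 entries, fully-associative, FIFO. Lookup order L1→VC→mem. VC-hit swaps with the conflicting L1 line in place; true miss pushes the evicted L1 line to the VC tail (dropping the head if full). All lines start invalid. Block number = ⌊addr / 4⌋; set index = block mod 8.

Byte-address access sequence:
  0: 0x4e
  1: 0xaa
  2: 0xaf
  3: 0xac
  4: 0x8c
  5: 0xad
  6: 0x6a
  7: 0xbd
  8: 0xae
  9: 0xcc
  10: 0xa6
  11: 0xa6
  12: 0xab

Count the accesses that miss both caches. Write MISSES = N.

MISSES = 8

#0 0x4e→b19/s3 MISS; vc=[]
#1 0xaa→b42/s2 MISS; vc=[]
#2 0xaf→b43/s3 MISS; vc=[19]
#3 0xac→b43/s3 L1-HIT; vc=[19]
#4 0x8c→b35/s3 MISS; vc=[19,43]
#5 0xad→b43/s3 VC-HIT; vc=[19,35]
#6 0x6a→b26/s2 MISS; vc=[19,35,42]
#7 0xbd→b47/s7 MISS; vc=[19,35,42]
#8 0xae→b43/s3 L1-HIT; vc=[19,35,42]
#9 0xcc→b51/s3 MISS; vc=[35,42,43]
#10 0xa6→b41/s1 MISS; vc=[35,42,43]
#11 0xa6→b41/s1 L1-HIT; vc=[35,42,43]
#12 0xab→b42/s2 VC-HIT; vc=[35,26,43]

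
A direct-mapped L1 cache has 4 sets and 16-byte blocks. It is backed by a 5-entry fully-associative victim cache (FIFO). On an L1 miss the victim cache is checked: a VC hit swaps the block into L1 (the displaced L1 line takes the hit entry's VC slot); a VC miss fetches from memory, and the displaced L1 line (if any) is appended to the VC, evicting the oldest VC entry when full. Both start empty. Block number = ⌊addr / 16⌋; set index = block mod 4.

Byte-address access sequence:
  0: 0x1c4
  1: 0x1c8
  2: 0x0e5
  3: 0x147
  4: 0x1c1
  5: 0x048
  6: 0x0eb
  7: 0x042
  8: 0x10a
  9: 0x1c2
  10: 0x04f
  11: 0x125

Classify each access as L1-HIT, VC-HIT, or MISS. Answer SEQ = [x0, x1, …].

SEQ = [MISS, L1-HIT, MISS, MISS, VC-HIT, MISS, L1-HIT, L1-HIT, MISS, VC-HIT, VC-HIT, MISS]

0: 0x1c4 (blk 28, set 0) → MISS  vc=[]
1: 0x1c8 (blk 28, set 0) → L1-HIT  vc=[]
2: 0xe5 (blk 14, set 2) → MISS  vc=[]
3: 0x147 (blk 20, set 0) → MISS  vc=[28]
4: 0x1c1 (blk 28, set 0) → VC-HIT  vc=[20]
5: 0x48 (blk 4, set 0) → MISS  vc=[20, 28]
6: 0xeb (blk 14, set 2) → L1-HIT  vc=[20, 28]
7: 0x42 (blk 4, set 0) → L1-HIT  vc=[20, 28]
8: 0x10a (blk 16, set 0) → MISS  vc=[20, 28, 4]
9: 0x1c2 (blk 28, set 0) → VC-HIT  vc=[20, 16, 4]
10: 0x4f (blk 4, set 0) → VC-HIT  vc=[20, 16, 28]
11: 0x125 (blk 18, set 2) → MISS  vc=[20, 16, 28, 14]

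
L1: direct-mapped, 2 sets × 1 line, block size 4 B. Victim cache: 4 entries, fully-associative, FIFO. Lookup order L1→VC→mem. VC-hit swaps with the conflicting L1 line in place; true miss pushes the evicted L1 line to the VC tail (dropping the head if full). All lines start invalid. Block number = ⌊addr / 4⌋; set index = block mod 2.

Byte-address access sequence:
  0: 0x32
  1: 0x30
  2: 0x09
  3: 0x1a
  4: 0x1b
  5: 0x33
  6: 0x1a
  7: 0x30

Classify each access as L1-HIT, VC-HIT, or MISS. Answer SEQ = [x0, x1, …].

SEQ = [MISS, L1-HIT, MISS, MISS, L1-HIT, VC-HIT, VC-HIT, VC-HIT]

0: 0x32 (blk 12, set 0) → MISS  vc=[]
1: 0x30 (blk 12, set 0) → L1-HIT  vc=[]
2: 0x9 (blk 2, set 0) → MISS  vc=[12]
3: 0x1a (blk 6, set 0) → MISS  vc=[12, 2]
4: 0x1b (blk 6, set 0) → L1-HIT  vc=[12, 2]
5: 0x33 (blk 12, set 0) → VC-HIT  vc=[6, 2]
6: 0x1a (blk 6, set 0) → VC-HIT  vc=[12, 2]
7: 0x30 (blk 12, set 0) → VC-HIT  vc=[6, 2]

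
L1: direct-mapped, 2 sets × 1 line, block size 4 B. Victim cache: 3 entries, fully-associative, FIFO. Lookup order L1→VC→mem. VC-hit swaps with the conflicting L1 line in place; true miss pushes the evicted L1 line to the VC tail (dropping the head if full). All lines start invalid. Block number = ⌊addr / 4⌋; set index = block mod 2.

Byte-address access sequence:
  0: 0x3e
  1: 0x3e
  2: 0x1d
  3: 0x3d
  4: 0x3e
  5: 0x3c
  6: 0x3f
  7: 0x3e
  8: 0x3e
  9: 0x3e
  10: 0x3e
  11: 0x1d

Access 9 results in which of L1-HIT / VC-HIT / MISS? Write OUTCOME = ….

#0 0x3e→b15/s1 MISS; vc=[]
#1 0x3e→b15/s1 L1-HIT; vc=[]
#2 0x1d→b7/s1 MISS; vc=[15]
#3 0x3d→b15/s1 VC-HIT; vc=[7]
#4 0x3e→b15/s1 L1-HIT; vc=[7]
#5 0x3c→b15/s1 L1-HIT; vc=[7]
#6 0x3f→b15/s1 L1-HIT; vc=[7]
#7 0x3e→b15/s1 L1-HIT; vc=[7]
#8 0x3e→b15/s1 L1-HIT; vc=[7]
#9 0x3e→b15/s1 L1-HIT; vc=[7]
#10 0x3e→b15/s1 L1-HIT; vc=[7]
#11 0x1d→b7/s1 VC-HIT; vc=[15]

OUTCOME = L1-HIT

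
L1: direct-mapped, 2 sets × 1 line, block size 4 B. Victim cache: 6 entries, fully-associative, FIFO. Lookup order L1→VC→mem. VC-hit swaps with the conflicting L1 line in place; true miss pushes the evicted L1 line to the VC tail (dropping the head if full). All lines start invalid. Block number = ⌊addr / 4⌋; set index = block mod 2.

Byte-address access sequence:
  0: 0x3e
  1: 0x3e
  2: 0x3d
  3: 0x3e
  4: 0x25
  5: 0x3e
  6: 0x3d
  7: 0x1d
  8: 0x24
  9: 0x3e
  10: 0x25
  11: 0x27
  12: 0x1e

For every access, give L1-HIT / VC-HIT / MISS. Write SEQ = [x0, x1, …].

  [0] addr=0x3e blk=15 s=1: MISS | VC []
  [1] addr=0x3e blk=15 s=1: L1-HIT | VC []
  [2] addr=0x3d blk=15 s=1: L1-HIT | VC []
  [3] addr=0x3e blk=15 s=1: L1-HIT | VC []
  [4] addr=0x25 blk=9 s=1: MISS | VC [15]
  [5] addr=0x3e blk=15 s=1: VC-HIT | VC [9]
  [6] addr=0x3d blk=15 s=1: L1-HIT | VC [9]
  [7] addr=0x1d blk=7 s=1: MISS | VC [9, 15]
  [8] addr=0x24 blk=9 s=1: VC-HIT | VC [7, 15]
  [9] addr=0x3e blk=15 s=1: VC-HIT | VC [7, 9]
  [10] addr=0x25 blk=9 s=1: VC-HIT | VC [7, 15]
  [11] addr=0x27 blk=9 s=1: L1-HIT | VC [7, 15]
  [12] addr=0x1e blk=7 s=1: VC-HIT | VC [9, 15]

SEQ = [MISS, L1-HIT, L1-HIT, L1-HIT, MISS, VC-HIT, L1-HIT, MISS, VC-HIT, VC-HIT, VC-HIT, L1-HIT, VC-HIT]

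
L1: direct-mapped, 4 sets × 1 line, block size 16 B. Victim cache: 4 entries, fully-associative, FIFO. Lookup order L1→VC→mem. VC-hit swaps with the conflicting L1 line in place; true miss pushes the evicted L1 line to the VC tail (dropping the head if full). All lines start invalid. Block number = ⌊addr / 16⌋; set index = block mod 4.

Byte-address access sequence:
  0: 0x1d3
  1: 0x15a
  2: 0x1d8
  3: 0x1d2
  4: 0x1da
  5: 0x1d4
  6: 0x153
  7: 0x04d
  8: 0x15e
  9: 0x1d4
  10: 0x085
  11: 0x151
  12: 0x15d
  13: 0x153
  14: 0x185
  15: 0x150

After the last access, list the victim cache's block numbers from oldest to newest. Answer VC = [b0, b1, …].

#0 0x1d3→b29/s1 MISS; vc=[]
#1 0x15a→b21/s1 MISS; vc=[29]
#2 0x1d8→b29/s1 VC-HIT; vc=[21]
#3 0x1d2→b29/s1 L1-HIT; vc=[21]
#4 0x1da→b29/s1 L1-HIT; vc=[21]
#5 0x1d4→b29/s1 L1-HIT; vc=[21]
#6 0x153→b21/s1 VC-HIT; vc=[29]
#7 0x4d→b4/s0 MISS; vc=[29]
#8 0x15e→b21/s1 L1-HIT; vc=[29]
#9 0x1d4→b29/s1 VC-HIT; vc=[21]
#10 0x85→b8/s0 MISS; vc=[21,4]
#11 0x151→b21/s1 VC-HIT; vc=[29,4]
#12 0x15d→b21/s1 L1-HIT; vc=[29,4]
#13 0x153→b21/s1 L1-HIT; vc=[29,4]
#14 0x185→b24/s0 MISS; vc=[29,4,8]
#15 0x150→b21/s1 L1-HIT; vc=[29,4,8]

VC = [29, 4, 8]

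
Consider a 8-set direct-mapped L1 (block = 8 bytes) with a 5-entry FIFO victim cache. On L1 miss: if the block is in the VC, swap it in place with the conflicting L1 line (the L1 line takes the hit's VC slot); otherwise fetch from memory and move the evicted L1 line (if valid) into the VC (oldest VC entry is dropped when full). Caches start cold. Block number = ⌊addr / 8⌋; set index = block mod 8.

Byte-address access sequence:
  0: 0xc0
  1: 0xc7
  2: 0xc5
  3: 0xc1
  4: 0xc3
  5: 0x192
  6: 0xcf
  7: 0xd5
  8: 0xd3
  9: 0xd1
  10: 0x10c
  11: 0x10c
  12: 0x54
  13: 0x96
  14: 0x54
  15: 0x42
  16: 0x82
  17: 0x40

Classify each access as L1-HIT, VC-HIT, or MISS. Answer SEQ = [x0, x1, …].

SEQ = [MISS, L1-HIT, L1-HIT, L1-HIT, L1-HIT, MISS, MISS, MISS, L1-HIT, L1-HIT, MISS, L1-HIT, MISS, MISS, VC-HIT, MISS, MISS, VC-HIT]

  [0] addr=0xc0 blk=24 s=0: MISS | VC []
  [1] addr=0xc7 blk=24 s=0: L1-HIT | VC []
  [2] addr=0xc5 blk=24 s=0: L1-HIT | VC []
  [3] addr=0xc1 blk=24 s=0: L1-HIT | VC []
  [4] addr=0xc3 blk=24 s=0: L1-HIT | VC []
  [5] addr=0x192 blk=50 s=2: MISS | VC []
  [6] addr=0xcf blk=25 s=1: MISS | VC []
  [7] addr=0xd5 blk=26 s=2: MISS | VC [50]
  [8] addr=0xd3 blk=26 s=2: L1-HIT | VC [50]
  [9] addr=0xd1 blk=26 s=2: L1-HIT | VC [50]
  [10] addr=0x10c blk=33 s=1: MISS | VC [50, 25]
  [11] addr=0x10c blk=33 s=1: L1-HIT | VC [50, 25]
  [12] addr=0x54 blk=10 s=2: MISS | VC [50, 25, 26]
  [13] addr=0x96 blk=18 s=2: MISS | VC [50, 25, 26, 10]
  [14] addr=0x54 blk=10 s=2: VC-HIT | VC [50, 25, 26, 18]
  [15] addr=0x42 blk=8 s=0: MISS | VC [50, 25, 26, 18, 24]
  [16] addr=0x82 blk=16 s=0: MISS | VC [25, 26, 18, 24, 8]
  [17] addr=0x40 blk=8 s=0: VC-HIT | VC [25, 26, 18, 24, 16]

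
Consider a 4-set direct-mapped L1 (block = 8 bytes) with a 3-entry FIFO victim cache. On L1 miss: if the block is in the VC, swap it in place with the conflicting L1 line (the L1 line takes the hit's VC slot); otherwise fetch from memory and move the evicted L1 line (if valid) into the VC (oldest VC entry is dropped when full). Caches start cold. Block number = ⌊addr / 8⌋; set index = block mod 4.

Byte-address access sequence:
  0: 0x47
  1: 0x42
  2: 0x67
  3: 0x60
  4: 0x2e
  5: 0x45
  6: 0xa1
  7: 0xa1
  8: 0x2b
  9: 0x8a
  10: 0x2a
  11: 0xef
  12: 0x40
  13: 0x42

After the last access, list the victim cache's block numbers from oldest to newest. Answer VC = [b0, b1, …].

0: 0x47 (blk 8, set 0) → MISS  vc=[]
1: 0x42 (blk 8, set 0) → L1-HIT  vc=[]
2: 0x67 (blk 12, set 0) → MISS  vc=[8]
3: 0x60 (blk 12, set 0) → L1-HIT  vc=[8]
4: 0x2e (blk 5, set 1) → MISS  vc=[8]
5: 0x45 (blk 8, set 0) → VC-HIT  vc=[12]
6: 0xa1 (blk 20, set 0) → MISS  vc=[12, 8]
7: 0xa1 (blk 20, set 0) → L1-HIT  vc=[12, 8]
8: 0x2b (blk 5, set 1) → L1-HIT  vc=[12, 8]
9: 0x8a (blk 17, set 1) → MISS  vc=[12, 8, 5]
10: 0x2a (blk 5, set 1) → VC-HIT  vc=[12, 8, 17]
11: 0xef (blk 29, set 1) → MISS  vc=[8, 17, 5]
12: 0x40 (blk 8, set 0) → VC-HIT  vc=[20, 17, 5]
13: 0x42 (blk 8, set 0) → L1-HIT  vc=[20, 17, 5]

VC = [20, 17, 5]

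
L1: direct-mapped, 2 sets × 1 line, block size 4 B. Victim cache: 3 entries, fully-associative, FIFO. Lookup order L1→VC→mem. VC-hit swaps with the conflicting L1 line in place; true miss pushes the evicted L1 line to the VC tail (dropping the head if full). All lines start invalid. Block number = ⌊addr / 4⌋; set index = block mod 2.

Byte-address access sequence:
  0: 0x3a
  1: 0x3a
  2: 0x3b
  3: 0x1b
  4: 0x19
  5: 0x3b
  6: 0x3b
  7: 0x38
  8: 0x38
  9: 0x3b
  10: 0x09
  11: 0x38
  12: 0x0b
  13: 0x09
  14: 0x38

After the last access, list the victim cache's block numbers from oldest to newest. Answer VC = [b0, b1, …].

VC = [6, 2]

  [0] addr=0x3a blk=14 s=0: MISS | VC []
  [1] addr=0x3a blk=14 s=0: L1-HIT | VC []
  [2] addr=0x3b blk=14 s=0: L1-HIT | VC []
  [3] addr=0x1b blk=6 s=0: MISS | VC [14]
  [4] addr=0x19 blk=6 s=0: L1-HIT | VC [14]
  [5] addr=0x3b blk=14 s=0: VC-HIT | VC [6]
  [6] addr=0x3b blk=14 s=0: L1-HIT | VC [6]
  [7] addr=0x38 blk=14 s=0: L1-HIT | VC [6]
  [8] addr=0x38 blk=14 s=0: L1-HIT | VC [6]
  [9] addr=0x3b blk=14 s=0: L1-HIT | VC [6]
  [10] addr=0x9 blk=2 s=0: MISS | VC [6, 14]
  [11] addr=0x38 blk=14 s=0: VC-HIT | VC [6, 2]
  [12] addr=0xb blk=2 s=0: VC-HIT | VC [6, 14]
  [13] addr=0x9 blk=2 s=0: L1-HIT | VC [6, 14]
  [14] addr=0x38 blk=14 s=0: VC-HIT | VC [6, 2]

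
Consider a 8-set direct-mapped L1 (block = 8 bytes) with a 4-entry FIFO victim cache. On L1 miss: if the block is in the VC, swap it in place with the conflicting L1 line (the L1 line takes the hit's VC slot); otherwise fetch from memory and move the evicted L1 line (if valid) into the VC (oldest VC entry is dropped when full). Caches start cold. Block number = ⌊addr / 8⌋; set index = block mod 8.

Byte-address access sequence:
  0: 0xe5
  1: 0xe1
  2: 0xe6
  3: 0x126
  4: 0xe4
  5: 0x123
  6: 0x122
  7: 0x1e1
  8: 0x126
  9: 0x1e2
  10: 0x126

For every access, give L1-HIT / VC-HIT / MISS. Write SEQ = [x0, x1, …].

SEQ = [MISS, L1-HIT, L1-HIT, MISS, VC-HIT, VC-HIT, L1-HIT, MISS, VC-HIT, VC-HIT, VC-HIT]

#0 0xe5→b28/s4 MISS; vc=[]
#1 0xe1→b28/s4 L1-HIT; vc=[]
#2 0xe6→b28/s4 L1-HIT; vc=[]
#3 0x126→b36/s4 MISS; vc=[28]
#4 0xe4→b28/s4 VC-HIT; vc=[36]
#5 0x123→b36/s4 VC-HIT; vc=[28]
#6 0x122→b36/s4 L1-HIT; vc=[28]
#7 0x1e1→b60/s4 MISS; vc=[28,36]
#8 0x126→b36/s4 VC-HIT; vc=[28,60]
#9 0x1e2→b60/s4 VC-HIT; vc=[28,36]
#10 0x126→b36/s4 VC-HIT; vc=[28,60]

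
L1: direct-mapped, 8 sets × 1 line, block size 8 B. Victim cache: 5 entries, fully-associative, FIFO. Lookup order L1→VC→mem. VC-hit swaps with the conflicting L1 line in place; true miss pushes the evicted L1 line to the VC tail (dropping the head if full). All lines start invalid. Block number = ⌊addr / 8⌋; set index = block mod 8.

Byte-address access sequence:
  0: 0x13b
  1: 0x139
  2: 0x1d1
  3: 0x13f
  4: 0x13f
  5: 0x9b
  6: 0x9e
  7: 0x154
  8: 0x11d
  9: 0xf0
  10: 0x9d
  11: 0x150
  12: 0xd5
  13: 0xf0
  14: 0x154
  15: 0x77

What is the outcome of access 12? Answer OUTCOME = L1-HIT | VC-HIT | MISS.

0: 0x13b (blk 39, set 7) → MISS  vc=[]
1: 0x139 (blk 39, set 7) → L1-HIT  vc=[]
2: 0x1d1 (blk 58, set 2) → MISS  vc=[]
3: 0x13f (blk 39, set 7) → L1-HIT  vc=[]
4: 0x13f (blk 39, set 7) → L1-HIT  vc=[]
5: 0x9b (blk 19, set 3) → MISS  vc=[]
6: 0x9e (blk 19, set 3) → L1-HIT  vc=[]
7: 0x154 (blk 42, set 2) → MISS  vc=[58]
8: 0x11d (blk 35, set 3) → MISS  vc=[58, 19]
9: 0xf0 (blk 30, set 6) → MISS  vc=[58, 19]
10: 0x9d (blk 19, set 3) → VC-HIT  vc=[58, 35]
11: 0x150 (blk 42, set 2) → L1-HIT  vc=[58, 35]
12: 0xd5 (blk 26, set 2) → MISS  vc=[58, 35, 42]
13: 0xf0 (blk 30, set 6) → L1-HIT  vc=[58, 35, 42]
14: 0x154 (blk 42, set 2) → VC-HIT  vc=[58, 35, 26]
15: 0x77 (blk 14, set 6) → MISS  vc=[58, 35, 26, 30]

OUTCOME = MISS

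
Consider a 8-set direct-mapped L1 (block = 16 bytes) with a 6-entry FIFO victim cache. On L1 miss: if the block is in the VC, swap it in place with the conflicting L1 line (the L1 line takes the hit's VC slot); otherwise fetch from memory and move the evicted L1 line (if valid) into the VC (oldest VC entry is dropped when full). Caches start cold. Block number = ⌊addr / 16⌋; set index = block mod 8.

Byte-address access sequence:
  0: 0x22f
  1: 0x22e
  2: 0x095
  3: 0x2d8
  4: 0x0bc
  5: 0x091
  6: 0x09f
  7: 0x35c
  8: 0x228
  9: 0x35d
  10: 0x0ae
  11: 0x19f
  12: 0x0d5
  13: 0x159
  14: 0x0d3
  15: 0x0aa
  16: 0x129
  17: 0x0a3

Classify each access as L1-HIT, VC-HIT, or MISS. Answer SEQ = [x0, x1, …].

SEQ = [MISS, L1-HIT, MISS, MISS, MISS, L1-HIT, L1-HIT, MISS, L1-HIT, L1-HIT, MISS, MISS, MISS, MISS, VC-HIT, L1-HIT, MISS, VC-HIT]

0: 0x22f (blk 34, set 2) → MISS  vc=[]
1: 0x22e (blk 34, set 2) → L1-HIT  vc=[]
2: 0x95 (blk 9, set 1) → MISS  vc=[]
3: 0x2d8 (blk 45, set 5) → MISS  vc=[]
4: 0xbc (blk 11, set 3) → MISS  vc=[]
5: 0x91 (blk 9, set 1) → L1-HIT  vc=[]
6: 0x9f (blk 9, set 1) → L1-HIT  vc=[]
7: 0x35c (blk 53, set 5) → MISS  vc=[45]
8: 0x228 (blk 34, set 2) → L1-HIT  vc=[45]
9: 0x35d (blk 53, set 5) → L1-HIT  vc=[45]
10: 0xae (blk 10, set 2) → MISS  vc=[45, 34]
11: 0x19f (blk 25, set 1) → MISS  vc=[45, 34, 9]
12: 0xd5 (blk 13, set 5) → MISS  vc=[45, 34, 9, 53]
13: 0x159 (blk 21, set 5) → MISS  vc=[45, 34, 9, 53, 13]
14: 0xd3 (blk 13, set 5) → VC-HIT  vc=[45, 34, 9, 53, 21]
15: 0xaa (blk 10, set 2) → L1-HIT  vc=[45, 34, 9, 53, 21]
16: 0x129 (blk 18, set 2) → MISS  vc=[45, 34, 9, 53, 21, 10]
17: 0xa3 (blk 10, set 2) → VC-HIT  vc=[45, 34, 9, 53, 21, 18]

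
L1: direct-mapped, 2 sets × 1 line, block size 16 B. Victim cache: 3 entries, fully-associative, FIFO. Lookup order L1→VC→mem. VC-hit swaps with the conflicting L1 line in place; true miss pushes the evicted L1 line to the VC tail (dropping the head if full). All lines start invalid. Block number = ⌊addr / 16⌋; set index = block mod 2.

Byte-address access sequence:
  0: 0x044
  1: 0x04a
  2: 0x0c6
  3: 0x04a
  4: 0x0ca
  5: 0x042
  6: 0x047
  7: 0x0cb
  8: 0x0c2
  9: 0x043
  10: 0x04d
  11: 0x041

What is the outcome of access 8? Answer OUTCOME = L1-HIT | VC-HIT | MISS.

OUTCOME = L1-HIT

#0 0x44→b4/s0 MISS; vc=[]
#1 0x4a→b4/s0 L1-HIT; vc=[]
#2 0xc6→b12/s0 MISS; vc=[4]
#3 0x4a→b4/s0 VC-HIT; vc=[12]
#4 0xca→b12/s0 VC-HIT; vc=[4]
#5 0x42→b4/s0 VC-HIT; vc=[12]
#6 0x47→b4/s0 L1-HIT; vc=[12]
#7 0xcb→b12/s0 VC-HIT; vc=[4]
#8 0xc2→b12/s0 L1-HIT; vc=[4]
#9 0x43→b4/s0 VC-HIT; vc=[12]
#10 0x4d→b4/s0 L1-HIT; vc=[12]
#11 0x41→b4/s0 L1-HIT; vc=[12]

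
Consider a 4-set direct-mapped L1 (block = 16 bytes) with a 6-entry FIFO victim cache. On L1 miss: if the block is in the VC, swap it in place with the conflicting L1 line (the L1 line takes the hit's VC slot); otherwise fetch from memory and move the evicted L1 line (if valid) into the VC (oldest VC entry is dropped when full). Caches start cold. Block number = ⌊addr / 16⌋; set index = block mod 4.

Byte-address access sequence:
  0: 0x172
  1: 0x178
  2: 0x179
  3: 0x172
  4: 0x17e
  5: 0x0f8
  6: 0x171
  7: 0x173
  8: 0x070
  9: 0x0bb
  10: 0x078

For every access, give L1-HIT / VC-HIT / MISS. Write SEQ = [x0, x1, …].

#0 0x172→b23/s3 MISS; vc=[]
#1 0x178→b23/s3 L1-HIT; vc=[]
#2 0x179→b23/s3 L1-HIT; vc=[]
#3 0x172→b23/s3 L1-HIT; vc=[]
#4 0x17e→b23/s3 L1-HIT; vc=[]
#5 0xf8→b15/s3 MISS; vc=[23]
#6 0x171→b23/s3 VC-HIT; vc=[15]
#7 0x173→b23/s3 L1-HIT; vc=[15]
#8 0x70→b7/s3 MISS; vc=[15,23]
#9 0xbb→b11/s3 MISS; vc=[15,23,7]
#10 0x78→b7/s3 VC-HIT; vc=[15,23,11]

SEQ = [MISS, L1-HIT, L1-HIT, L1-HIT, L1-HIT, MISS, VC-HIT, L1-HIT, MISS, MISS, VC-HIT]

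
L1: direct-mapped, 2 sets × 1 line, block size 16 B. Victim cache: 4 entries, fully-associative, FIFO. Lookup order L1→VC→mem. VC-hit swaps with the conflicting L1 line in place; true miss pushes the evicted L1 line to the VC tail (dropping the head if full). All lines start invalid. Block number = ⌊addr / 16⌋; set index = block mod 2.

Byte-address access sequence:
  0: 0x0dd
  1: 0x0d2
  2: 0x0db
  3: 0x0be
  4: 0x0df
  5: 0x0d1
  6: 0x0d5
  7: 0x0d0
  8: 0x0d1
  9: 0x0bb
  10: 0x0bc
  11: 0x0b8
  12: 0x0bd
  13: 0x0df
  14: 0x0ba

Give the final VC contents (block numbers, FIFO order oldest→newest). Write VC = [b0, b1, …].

VC = [13]

  [0] addr=0xdd blk=13 s=1: MISS | VC []
  [1] addr=0xd2 blk=13 s=1: L1-HIT | VC []
  [2] addr=0xdb blk=13 s=1: L1-HIT | VC []
  [3] addr=0xbe blk=11 s=1: MISS | VC [13]
  [4] addr=0xdf blk=13 s=1: VC-HIT | VC [11]
  [5] addr=0xd1 blk=13 s=1: L1-HIT | VC [11]
  [6] addr=0xd5 blk=13 s=1: L1-HIT | VC [11]
  [7] addr=0xd0 blk=13 s=1: L1-HIT | VC [11]
  [8] addr=0xd1 blk=13 s=1: L1-HIT | VC [11]
  [9] addr=0xbb blk=11 s=1: VC-HIT | VC [13]
  [10] addr=0xbc blk=11 s=1: L1-HIT | VC [13]
  [11] addr=0xb8 blk=11 s=1: L1-HIT | VC [13]
  [12] addr=0xbd blk=11 s=1: L1-HIT | VC [13]
  [13] addr=0xdf blk=13 s=1: VC-HIT | VC [11]
  [14] addr=0xba blk=11 s=1: VC-HIT | VC [13]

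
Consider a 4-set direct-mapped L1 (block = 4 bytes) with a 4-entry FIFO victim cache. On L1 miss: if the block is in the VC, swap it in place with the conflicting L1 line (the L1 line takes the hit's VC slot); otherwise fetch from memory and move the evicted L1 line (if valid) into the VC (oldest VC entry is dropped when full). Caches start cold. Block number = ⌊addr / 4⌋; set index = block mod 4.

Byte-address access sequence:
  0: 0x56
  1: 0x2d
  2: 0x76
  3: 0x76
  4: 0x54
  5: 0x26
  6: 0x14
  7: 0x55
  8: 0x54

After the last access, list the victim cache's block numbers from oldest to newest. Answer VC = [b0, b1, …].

#0 0x56→b21/s1 MISS; vc=[]
#1 0x2d→b11/s3 MISS; vc=[]
#2 0x76→b29/s1 MISS; vc=[21]
#3 0x76→b29/s1 L1-HIT; vc=[21]
#4 0x54→b21/s1 VC-HIT; vc=[29]
#5 0x26→b9/s1 MISS; vc=[29,21]
#6 0x14→b5/s1 MISS; vc=[29,21,9]
#7 0x55→b21/s1 VC-HIT; vc=[29,5,9]
#8 0x54→b21/s1 L1-HIT; vc=[29,5,9]

VC = [29, 5, 9]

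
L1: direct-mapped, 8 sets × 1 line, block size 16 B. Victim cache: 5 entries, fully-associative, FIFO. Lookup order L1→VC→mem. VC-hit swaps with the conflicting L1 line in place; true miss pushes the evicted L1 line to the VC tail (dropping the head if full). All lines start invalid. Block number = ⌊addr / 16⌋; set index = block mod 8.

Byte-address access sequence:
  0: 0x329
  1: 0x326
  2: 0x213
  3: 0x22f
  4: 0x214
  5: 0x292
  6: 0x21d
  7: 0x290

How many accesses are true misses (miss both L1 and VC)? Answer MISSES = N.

0: 0x329 (blk 50, set 2) → MISS  vc=[]
1: 0x326 (blk 50, set 2) → L1-HIT  vc=[]
2: 0x213 (blk 33, set 1) → MISS  vc=[]
3: 0x22f (blk 34, set 2) → MISS  vc=[50]
4: 0x214 (blk 33, set 1) → L1-HIT  vc=[50]
5: 0x292 (blk 41, set 1) → MISS  vc=[50, 33]
6: 0x21d (blk 33, set 1) → VC-HIT  vc=[50, 41]
7: 0x290 (blk 41, set 1) → VC-HIT  vc=[50, 33]

MISSES = 4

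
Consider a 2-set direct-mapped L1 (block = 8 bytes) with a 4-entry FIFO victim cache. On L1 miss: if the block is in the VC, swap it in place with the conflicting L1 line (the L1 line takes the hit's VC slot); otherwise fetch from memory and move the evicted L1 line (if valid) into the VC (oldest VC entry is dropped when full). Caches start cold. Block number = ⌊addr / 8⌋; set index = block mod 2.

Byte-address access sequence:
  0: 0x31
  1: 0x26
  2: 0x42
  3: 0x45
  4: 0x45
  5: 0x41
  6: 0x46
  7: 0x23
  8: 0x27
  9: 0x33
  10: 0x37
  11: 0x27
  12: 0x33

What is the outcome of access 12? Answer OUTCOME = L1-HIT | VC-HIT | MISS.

0: 0x31 (blk 6, set 0) → MISS  vc=[]
1: 0x26 (blk 4, set 0) → MISS  vc=[6]
2: 0x42 (blk 8, set 0) → MISS  vc=[6, 4]
3: 0x45 (blk 8, set 0) → L1-HIT  vc=[6, 4]
4: 0x45 (blk 8, set 0) → L1-HIT  vc=[6, 4]
5: 0x41 (blk 8, set 0) → L1-HIT  vc=[6, 4]
6: 0x46 (blk 8, set 0) → L1-HIT  vc=[6, 4]
7: 0x23 (blk 4, set 0) → VC-HIT  vc=[6, 8]
8: 0x27 (blk 4, set 0) → L1-HIT  vc=[6, 8]
9: 0x33 (blk 6, set 0) → VC-HIT  vc=[4, 8]
10: 0x37 (blk 6, set 0) → L1-HIT  vc=[4, 8]
11: 0x27 (blk 4, set 0) → VC-HIT  vc=[6, 8]
12: 0x33 (blk 6, set 0) → VC-HIT  vc=[4, 8]

OUTCOME = VC-HIT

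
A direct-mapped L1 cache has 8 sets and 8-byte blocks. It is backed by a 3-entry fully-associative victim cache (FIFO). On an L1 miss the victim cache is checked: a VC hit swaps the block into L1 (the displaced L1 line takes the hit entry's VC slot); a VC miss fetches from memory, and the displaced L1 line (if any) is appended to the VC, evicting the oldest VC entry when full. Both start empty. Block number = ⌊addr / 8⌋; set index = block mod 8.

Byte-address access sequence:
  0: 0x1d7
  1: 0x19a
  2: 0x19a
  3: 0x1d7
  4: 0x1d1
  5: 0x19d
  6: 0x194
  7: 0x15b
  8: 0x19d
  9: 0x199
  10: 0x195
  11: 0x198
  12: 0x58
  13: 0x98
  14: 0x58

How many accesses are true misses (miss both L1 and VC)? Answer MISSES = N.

MISSES = 6

#0 0x1d7→b58/s2 MISS; vc=[]
#1 0x19a→b51/s3 MISS; vc=[]
#2 0x19a→b51/s3 L1-HIT; vc=[]
#3 0x1d7→b58/s2 L1-HIT; vc=[]
#4 0x1d1→b58/s2 L1-HIT; vc=[]
#5 0x19d→b51/s3 L1-HIT; vc=[]
#6 0x194→b50/s2 MISS; vc=[58]
#7 0x15b→b43/s3 MISS; vc=[58,51]
#8 0x19d→b51/s3 VC-HIT; vc=[58,43]
#9 0x199→b51/s3 L1-HIT; vc=[58,43]
#10 0x195→b50/s2 L1-HIT; vc=[58,43]
#11 0x198→b51/s3 L1-HIT; vc=[58,43]
#12 0x58→b11/s3 MISS; vc=[58,43,51]
#13 0x98→b19/s3 MISS; vc=[43,51,11]
#14 0x58→b11/s3 VC-HIT; vc=[43,51,19]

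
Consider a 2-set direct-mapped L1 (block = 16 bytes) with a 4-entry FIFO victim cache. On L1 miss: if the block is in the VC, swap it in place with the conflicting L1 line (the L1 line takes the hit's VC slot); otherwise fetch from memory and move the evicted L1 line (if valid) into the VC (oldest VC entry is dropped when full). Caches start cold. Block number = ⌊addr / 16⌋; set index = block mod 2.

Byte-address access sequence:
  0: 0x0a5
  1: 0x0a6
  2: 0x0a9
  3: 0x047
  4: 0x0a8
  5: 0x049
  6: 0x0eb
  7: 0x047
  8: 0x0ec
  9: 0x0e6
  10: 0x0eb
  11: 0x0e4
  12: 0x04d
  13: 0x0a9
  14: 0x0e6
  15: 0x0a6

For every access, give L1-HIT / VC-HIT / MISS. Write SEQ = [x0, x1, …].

#0 0xa5→b10/s0 MISS; vc=[]
#1 0xa6→b10/s0 L1-HIT; vc=[]
#2 0xa9→b10/s0 L1-HIT; vc=[]
#3 0x47→b4/s0 MISS; vc=[10]
#4 0xa8→b10/s0 VC-HIT; vc=[4]
#5 0x49→b4/s0 VC-HIT; vc=[10]
#6 0xeb→b14/s0 MISS; vc=[10,4]
#7 0x47→b4/s0 VC-HIT; vc=[10,14]
#8 0xec→b14/s0 VC-HIT; vc=[10,4]
#9 0xe6→b14/s0 L1-HIT; vc=[10,4]
#10 0xeb→b14/s0 L1-HIT; vc=[10,4]
#11 0xe4→b14/s0 L1-HIT; vc=[10,4]
#12 0x4d→b4/s0 VC-HIT; vc=[10,14]
#13 0xa9→b10/s0 VC-HIT; vc=[4,14]
#14 0xe6→b14/s0 VC-HIT; vc=[4,10]
#15 0xa6→b10/s0 VC-HIT; vc=[4,14]

SEQ = [MISS, L1-HIT, L1-HIT, MISS, VC-HIT, VC-HIT, MISS, VC-HIT, VC-HIT, L1-HIT, L1-HIT, L1-HIT, VC-HIT, VC-HIT, VC-HIT, VC-HIT]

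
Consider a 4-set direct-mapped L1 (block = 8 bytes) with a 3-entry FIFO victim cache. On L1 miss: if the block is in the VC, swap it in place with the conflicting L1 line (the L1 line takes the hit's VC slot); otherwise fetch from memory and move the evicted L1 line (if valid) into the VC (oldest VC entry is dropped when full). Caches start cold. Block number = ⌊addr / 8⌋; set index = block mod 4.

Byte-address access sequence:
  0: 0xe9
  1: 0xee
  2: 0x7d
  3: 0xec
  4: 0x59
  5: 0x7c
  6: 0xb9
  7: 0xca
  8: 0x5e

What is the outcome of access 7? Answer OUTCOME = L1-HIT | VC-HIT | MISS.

OUTCOME = MISS

0: 0xe9 (blk 29, set 1) → MISS  vc=[]
1: 0xee (blk 29, set 1) → L1-HIT  vc=[]
2: 0x7d (blk 15, set 3) → MISS  vc=[]
3: 0xec (blk 29, set 1) → L1-HIT  vc=[]
4: 0x59 (blk 11, set 3) → MISS  vc=[15]
5: 0x7c (blk 15, set 3) → VC-HIT  vc=[11]
6: 0xb9 (blk 23, set 3) → MISS  vc=[11, 15]
7: 0xca (blk 25, set 1) → MISS  vc=[11, 15, 29]
8: 0x5e (blk 11, set 3) → VC-HIT  vc=[23, 15, 29]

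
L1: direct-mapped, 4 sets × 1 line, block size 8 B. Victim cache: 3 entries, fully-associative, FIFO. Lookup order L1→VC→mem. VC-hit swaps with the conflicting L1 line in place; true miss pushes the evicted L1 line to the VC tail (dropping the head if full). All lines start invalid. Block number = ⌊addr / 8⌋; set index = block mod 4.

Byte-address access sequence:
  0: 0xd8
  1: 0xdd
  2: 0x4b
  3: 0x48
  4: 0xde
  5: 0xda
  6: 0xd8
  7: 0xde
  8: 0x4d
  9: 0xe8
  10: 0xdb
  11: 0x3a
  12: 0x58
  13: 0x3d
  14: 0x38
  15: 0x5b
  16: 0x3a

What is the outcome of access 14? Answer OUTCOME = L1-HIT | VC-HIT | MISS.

  [0] addr=0xd8 blk=27 s=3: MISS | VC []
  [1] addr=0xdd blk=27 s=3: L1-HIT | VC []
  [2] addr=0x4b blk=9 s=1: MISS | VC []
  [3] addr=0x48 blk=9 s=1: L1-HIT | VC []
  [4] addr=0xde blk=27 s=3: L1-HIT | VC []
  [5] addr=0xda blk=27 s=3: L1-HIT | VC []
  [6] addr=0xd8 blk=27 s=3: L1-HIT | VC []
  [7] addr=0xde blk=27 s=3: L1-HIT | VC []
  [8] addr=0x4d blk=9 s=1: L1-HIT | VC []
  [9] addr=0xe8 blk=29 s=1: MISS | VC [9]
  [10] addr=0xdb blk=27 s=3: L1-HIT | VC [9]
  [11] addr=0x3a blk=7 s=3: MISS | VC [9, 27]
  [12] addr=0x58 blk=11 s=3: MISS | VC [9, 27, 7]
  [13] addr=0x3d blk=7 s=3: VC-HIT | VC [9, 27, 11]
  [14] addr=0x38 blk=7 s=3: L1-HIT | VC [9, 27, 11]
  [15] addr=0x5b blk=11 s=3: VC-HIT | VC [9, 27, 7]
  [16] addr=0x3a blk=7 s=3: VC-HIT | VC [9, 27, 11]

OUTCOME = L1-HIT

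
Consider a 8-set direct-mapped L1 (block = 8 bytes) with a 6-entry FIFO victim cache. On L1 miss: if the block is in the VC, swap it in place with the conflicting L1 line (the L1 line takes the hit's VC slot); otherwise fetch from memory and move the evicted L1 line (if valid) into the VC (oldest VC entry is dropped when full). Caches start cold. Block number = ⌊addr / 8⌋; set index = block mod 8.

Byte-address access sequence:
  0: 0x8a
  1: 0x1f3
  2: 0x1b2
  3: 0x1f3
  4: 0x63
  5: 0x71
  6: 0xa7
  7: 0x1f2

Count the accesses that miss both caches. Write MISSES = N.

MISSES = 6

#0 0x8a→b17/s1 MISS; vc=[]
#1 0x1f3→b62/s6 MISS; vc=[]
#2 0x1b2→b54/s6 MISS; vc=[62]
#3 0x1f3→b62/s6 VC-HIT; vc=[54]
#4 0x63→b12/s4 MISS; vc=[54]
#5 0x71→b14/s6 MISS; vc=[54,62]
#6 0xa7→b20/s4 MISS; vc=[54,62,12]
#7 0x1f2→b62/s6 VC-HIT; vc=[54,14,12]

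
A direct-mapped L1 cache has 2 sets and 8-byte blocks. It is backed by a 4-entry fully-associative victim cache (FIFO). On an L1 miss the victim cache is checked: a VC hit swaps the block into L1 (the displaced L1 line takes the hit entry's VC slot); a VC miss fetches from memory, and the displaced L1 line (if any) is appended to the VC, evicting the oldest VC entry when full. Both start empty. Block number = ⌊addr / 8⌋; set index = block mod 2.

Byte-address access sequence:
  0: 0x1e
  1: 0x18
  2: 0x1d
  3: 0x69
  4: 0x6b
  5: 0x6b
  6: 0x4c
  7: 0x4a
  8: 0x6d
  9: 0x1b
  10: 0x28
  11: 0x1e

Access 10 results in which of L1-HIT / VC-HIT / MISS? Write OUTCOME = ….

#0 0x1e→b3/s1 MISS; vc=[]
#1 0x18→b3/s1 L1-HIT; vc=[]
#2 0x1d→b3/s1 L1-HIT; vc=[]
#3 0x69→b13/s1 MISS; vc=[3]
#4 0x6b→b13/s1 L1-HIT; vc=[3]
#5 0x6b→b13/s1 L1-HIT; vc=[3]
#6 0x4c→b9/s1 MISS; vc=[3,13]
#7 0x4a→b9/s1 L1-HIT; vc=[3,13]
#8 0x6d→b13/s1 VC-HIT; vc=[3,9]
#9 0x1b→b3/s1 VC-HIT; vc=[13,9]
#10 0x28→b5/s1 MISS; vc=[13,9,3]
#11 0x1e→b3/s1 VC-HIT; vc=[13,9,5]

OUTCOME = MISS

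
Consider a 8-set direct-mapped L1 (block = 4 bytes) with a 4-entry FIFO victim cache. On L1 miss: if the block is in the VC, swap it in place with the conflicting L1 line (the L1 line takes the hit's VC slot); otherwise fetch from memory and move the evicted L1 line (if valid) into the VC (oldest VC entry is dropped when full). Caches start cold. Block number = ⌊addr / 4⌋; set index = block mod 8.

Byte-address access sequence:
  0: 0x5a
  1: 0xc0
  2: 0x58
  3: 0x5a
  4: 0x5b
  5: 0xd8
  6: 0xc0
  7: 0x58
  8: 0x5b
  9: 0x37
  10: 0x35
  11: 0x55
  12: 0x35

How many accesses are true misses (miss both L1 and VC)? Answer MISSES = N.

MISSES = 5

0: 0x5a (blk 22, set 6) → MISS  vc=[]
1: 0xc0 (blk 48, set 0) → MISS  vc=[]
2: 0x58 (blk 22, set 6) → L1-HIT  vc=[]
3: 0x5a (blk 22, set 6) → L1-HIT  vc=[]
4: 0x5b (blk 22, set 6) → L1-HIT  vc=[]
5: 0xd8 (blk 54, set 6) → MISS  vc=[22]
6: 0xc0 (blk 48, set 0) → L1-HIT  vc=[22]
7: 0x58 (blk 22, set 6) → VC-HIT  vc=[54]
8: 0x5b (blk 22, set 6) → L1-HIT  vc=[54]
9: 0x37 (blk 13, set 5) → MISS  vc=[54]
10: 0x35 (blk 13, set 5) → L1-HIT  vc=[54]
11: 0x55 (blk 21, set 5) → MISS  vc=[54, 13]
12: 0x35 (blk 13, set 5) → VC-HIT  vc=[54, 21]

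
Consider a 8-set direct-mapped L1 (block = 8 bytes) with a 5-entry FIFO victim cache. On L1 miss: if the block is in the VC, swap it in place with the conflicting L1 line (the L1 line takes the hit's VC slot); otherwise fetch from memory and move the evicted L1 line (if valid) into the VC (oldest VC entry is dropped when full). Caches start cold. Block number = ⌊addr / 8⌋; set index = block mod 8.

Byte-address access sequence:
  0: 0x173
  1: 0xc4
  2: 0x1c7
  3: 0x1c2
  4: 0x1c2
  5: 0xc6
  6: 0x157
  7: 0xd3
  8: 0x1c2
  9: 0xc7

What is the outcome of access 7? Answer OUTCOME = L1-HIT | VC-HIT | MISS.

  [0] addr=0x173 blk=46 s=6: MISS | VC []
  [1] addr=0xc4 blk=24 s=0: MISS | VC []
  [2] addr=0x1c7 blk=56 s=0: MISS | VC [24]
  [3] addr=0x1c2 blk=56 s=0: L1-HIT | VC [24]
  [4] addr=0x1c2 blk=56 s=0: L1-HIT | VC [24]
  [5] addr=0xc6 blk=24 s=0: VC-HIT | VC [56]
  [6] addr=0x157 blk=42 s=2: MISS | VC [56]
  [7] addr=0xd3 blk=26 s=2: MISS | VC [56, 42]
  [8] addr=0x1c2 blk=56 s=0: VC-HIT | VC [24, 42]
  [9] addr=0xc7 blk=24 s=0: VC-HIT | VC [56, 42]

OUTCOME = MISS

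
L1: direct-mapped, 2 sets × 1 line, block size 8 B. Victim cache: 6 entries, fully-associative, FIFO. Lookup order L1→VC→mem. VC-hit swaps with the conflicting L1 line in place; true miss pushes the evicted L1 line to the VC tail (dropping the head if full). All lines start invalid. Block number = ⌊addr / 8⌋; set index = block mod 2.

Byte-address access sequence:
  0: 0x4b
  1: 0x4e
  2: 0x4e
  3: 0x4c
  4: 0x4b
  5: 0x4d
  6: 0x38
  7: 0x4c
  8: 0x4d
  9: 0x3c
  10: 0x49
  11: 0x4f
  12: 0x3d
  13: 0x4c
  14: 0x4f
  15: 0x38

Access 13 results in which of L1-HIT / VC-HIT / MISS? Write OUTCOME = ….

OUTCOME = VC-HIT

  [0] addr=0x4b blk=9 s=1: MISS | VC []
  [1] addr=0x4e blk=9 s=1: L1-HIT | VC []
  [2] addr=0x4e blk=9 s=1: L1-HIT | VC []
  [3] addr=0x4c blk=9 s=1: L1-HIT | VC []
  [4] addr=0x4b blk=9 s=1: L1-HIT | VC []
  [5] addr=0x4d blk=9 s=1: L1-HIT | VC []
  [6] addr=0x38 blk=7 s=1: MISS | VC [9]
  [7] addr=0x4c blk=9 s=1: VC-HIT | VC [7]
  [8] addr=0x4d blk=9 s=1: L1-HIT | VC [7]
  [9] addr=0x3c blk=7 s=1: VC-HIT | VC [9]
  [10] addr=0x49 blk=9 s=1: VC-HIT | VC [7]
  [11] addr=0x4f blk=9 s=1: L1-HIT | VC [7]
  [12] addr=0x3d blk=7 s=1: VC-HIT | VC [9]
  [13] addr=0x4c blk=9 s=1: VC-HIT | VC [7]
  [14] addr=0x4f blk=9 s=1: L1-HIT | VC [7]
  [15] addr=0x38 blk=7 s=1: VC-HIT | VC [9]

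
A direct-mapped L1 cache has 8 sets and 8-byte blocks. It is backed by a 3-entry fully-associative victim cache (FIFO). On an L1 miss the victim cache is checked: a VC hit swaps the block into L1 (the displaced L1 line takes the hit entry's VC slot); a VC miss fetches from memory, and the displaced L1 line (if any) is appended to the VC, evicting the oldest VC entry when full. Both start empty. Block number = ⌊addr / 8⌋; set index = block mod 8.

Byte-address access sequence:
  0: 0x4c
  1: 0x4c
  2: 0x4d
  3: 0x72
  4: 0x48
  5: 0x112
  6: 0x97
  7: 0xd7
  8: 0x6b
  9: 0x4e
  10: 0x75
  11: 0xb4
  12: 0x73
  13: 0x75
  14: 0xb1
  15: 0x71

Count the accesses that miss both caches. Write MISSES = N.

  [0] addr=0x4c blk=9 s=1: MISS | VC []
  [1] addr=0x4c blk=9 s=1: L1-HIT | VC []
  [2] addr=0x4d blk=9 s=1: L1-HIT | VC []
  [3] addr=0x72 blk=14 s=6: MISS | VC []
  [4] addr=0x48 blk=9 s=1: L1-HIT | VC []
  [5] addr=0x112 blk=34 s=2: MISS | VC []
  [6] addr=0x97 blk=18 s=2: MISS | VC [34]
  [7] addr=0xd7 blk=26 s=2: MISS | VC [34, 18]
  [8] addr=0x6b blk=13 s=5: MISS | VC [34, 18]
  [9] addr=0x4e blk=9 s=1: L1-HIT | VC [34, 18]
  [10] addr=0x75 blk=14 s=6: L1-HIT | VC [34, 18]
  [11] addr=0xb4 blk=22 s=6: MISS | VC [34, 18, 14]
  [12] addr=0x73 blk=14 s=6: VC-HIT | VC [34, 18, 22]
  [13] addr=0x75 blk=14 s=6: L1-HIT | VC [34, 18, 22]
  [14] addr=0xb1 blk=22 s=6: VC-HIT | VC [34, 18, 14]
  [15] addr=0x71 blk=14 s=6: VC-HIT | VC [34, 18, 22]

MISSES = 7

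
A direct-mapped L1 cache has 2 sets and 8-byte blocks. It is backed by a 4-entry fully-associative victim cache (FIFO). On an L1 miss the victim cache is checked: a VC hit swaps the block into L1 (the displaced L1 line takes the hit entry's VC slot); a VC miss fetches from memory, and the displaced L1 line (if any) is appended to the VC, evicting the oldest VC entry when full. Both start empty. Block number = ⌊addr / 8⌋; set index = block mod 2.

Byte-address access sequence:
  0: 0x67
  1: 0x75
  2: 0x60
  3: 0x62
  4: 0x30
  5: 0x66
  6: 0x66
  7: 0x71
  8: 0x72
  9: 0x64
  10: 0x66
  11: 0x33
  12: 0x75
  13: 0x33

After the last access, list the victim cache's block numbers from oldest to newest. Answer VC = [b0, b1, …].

  [0] addr=0x67 blk=12 s=0: MISS | VC []
  [1] addr=0x75 blk=14 s=0: MISS | VC [12]
  [2] addr=0x60 blk=12 s=0: VC-HIT | VC [14]
  [3] addr=0x62 blk=12 s=0: L1-HIT | VC [14]
  [4] addr=0x30 blk=6 s=0: MISS | VC [14, 12]
  [5] addr=0x66 blk=12 s=0: VC-HIT | VC [14, 6]
  [6] addr=0x66 blk=12 s=0: L1-HIT | VC [14, 6]
  [7] addr=0x71 blk=14 s=0: VC-HIT | VC [12, 6]
  [8] addr=0x72 blk=14 s=0: L1-HIT | VC [12, 6]
  [9] addr=0x64 blk=12 s=0: VC-HIT | VC [14, 6]
  [10] addr=0x66 blk=12 s=0: L1-HIT | VC [14, 6]
  [11] addr=0x33 blk=6 s=0: VC-HIT | VC [14, 12]
  [12] addr=0x75 blk=14 s=0: VC-HIT | VC [6, 12]
  [13] addr=0x33 blk=6 s=0: VC-HIT | VC [14, 12]

VC = [14, 12]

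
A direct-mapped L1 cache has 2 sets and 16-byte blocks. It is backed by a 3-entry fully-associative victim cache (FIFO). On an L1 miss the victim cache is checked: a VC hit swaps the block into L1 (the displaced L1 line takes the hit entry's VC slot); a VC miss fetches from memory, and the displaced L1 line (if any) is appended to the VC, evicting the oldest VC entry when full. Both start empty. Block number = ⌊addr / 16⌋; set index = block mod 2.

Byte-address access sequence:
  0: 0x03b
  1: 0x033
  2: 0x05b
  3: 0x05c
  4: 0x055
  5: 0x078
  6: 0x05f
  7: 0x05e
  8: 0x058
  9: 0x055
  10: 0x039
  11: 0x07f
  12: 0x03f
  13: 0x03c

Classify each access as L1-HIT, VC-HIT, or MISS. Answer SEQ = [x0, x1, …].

#0 0x3b→b3/s1 MISS; vc=[]
#1 0x33→b3/s1 L1-HIT; vc=[]
#2 0x5b→b5/s1 MISS; vc=[3]
#3 0x5c→b5/s1 L1-HIT; vc=[3]
#4 0x55→b5/s1 L1-HIT; vc=[3]
#5 0x78→b7/s1 MISS; vc=[3,5]
#6 0x5f→b5/s1 VC-HIT; vc=[3,7]
#7 0x5e→b5/s1 L1-HIT; vc=[3,7]
#8 0x58→b5/s1 L1-HIT; vc=[3,7]
#9 0x55→b5/s1 L1-HIT; vc=[3,7]
#10 0x39→b3/s1 VC-HIT; vc=[5,7]
#11 0x7f→b7/s1 VC-HIT; vc=[5,3]
#12 0x3f→b3/s1 VC-HIT; vc=[5,7]
#13 0x3c→b3/s1 L1-HIT; vc=[5,7]

SEQ = [MISS, L1-HIT, MISS, L1-HIT, L1-HIT, MISS, VC-HIT, L1-HIT, L1-HIT, L1-HIT, VC-HIT, VC-HIT, VC-HIT, L1-HIT]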